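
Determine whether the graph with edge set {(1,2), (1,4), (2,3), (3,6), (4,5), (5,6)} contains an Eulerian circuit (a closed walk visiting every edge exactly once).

Step 1: Find the degree of each vertex:
  deg(1) = 2
  deg(2) = 2
  deg(3) = 2
  deg(4) = 2
  deg(5) = 2
  deg(6) = 2

Step 2: Count vertices with odd degree:
  All vertices have even degree (0 odd-degree vertices)

Step 3: Apply Euler's theorem:
  - Eulerian circuit exists iff graph is connected and all vertices have even degree
  - Eulerian path exists iff graph is connected and has 0 or 2 odd-degree vertices

Graph is connected with 0 odd-degree vertices.
Both Eulerian circuit and Eulerian path exist.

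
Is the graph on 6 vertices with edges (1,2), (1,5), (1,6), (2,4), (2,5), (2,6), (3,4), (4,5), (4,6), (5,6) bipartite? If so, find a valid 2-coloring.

Step 1: Attempt 2-coloring using BFS:
  Start at vertex 1, assign color 0
  Color vertex 2 with color 1 (neighbor of 1)
  Color vertex 5 with color 1 (neighbor of 1)
  Color vertex 6 with color 1 (neighbor of 1)
  Color vertex 4 with color 0 (neighbor of 2)

Step 2: Conflict found! Vertices 2 and 5 are adjacent but have the same color.
This means the graph contains an odd cycle.

The graph is NOT bipartite.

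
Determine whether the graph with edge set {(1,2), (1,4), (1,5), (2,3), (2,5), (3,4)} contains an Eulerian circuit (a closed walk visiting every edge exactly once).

Step 1: Find the degree of each vertex:
  deg(1) = 3
  deg(2) = 3
  deg(3) = 2
  deg(4) = 2
  deg(5) = 2

Step 2: Count vertices with odd degree:
  Odd-degree vertices: 1, 2 (2 total)

Step 3: Apply Euler's theorem:
  - Eulerian circuit exists iff graph is connected and all vertices have even degree
  - Eulerian path exists iff graph is connected and has 0 or 2 odd-degree vertices

Graph is connected with exactly 2 odd-degree vertices (1, 2).
Eulerian path exists (starting and ending at the odd-degree vertices), but no Eulerian circuit.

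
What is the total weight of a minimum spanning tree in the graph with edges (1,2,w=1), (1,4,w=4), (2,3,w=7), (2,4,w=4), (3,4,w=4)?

Apply Kruskal's algorithm (sort edges by weight, add if no cycle):

Sorted edges by weight:
  (1,2) w=1
  (1,4) w=4
  (2,4) w=4
  (3,4) w=4
  (2,3) w=7

Add edge (1,2) w=1 -- no cycle. Running total: 1
Add edge (1,4) w=4 -- no cycle. Running total: 5
Skip edge (2,4) w=4 -- would create cycle
Add edge (3,4) w=4 -- no cycle. Running total: 9

MST edges: (1,2,w=1), (1,4,w=4), (3,4,w=4)
Total MST weight: 1 + 4 + 4 = 9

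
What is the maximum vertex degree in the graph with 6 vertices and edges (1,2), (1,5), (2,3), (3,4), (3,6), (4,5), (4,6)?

Step 1: Count edges incident to each vertex:
  deg(1) = 2 (neighbors: 2, 5)
  deg(2) = 2 (neighbors: 1, 3)
  deg(3) = 3 (neighbors: 2, 4, 6)
  deg(4) = 3 (neighbors: 3, 5, 6)
  deg(5) = 2 (neighbors: 1, 4)
  deg(6) = 2 (neighbors: 3, 4)

Step 2: Find maximum:
  max(2, 2, 3, 3, 2, 2) = 3 (vertex 3)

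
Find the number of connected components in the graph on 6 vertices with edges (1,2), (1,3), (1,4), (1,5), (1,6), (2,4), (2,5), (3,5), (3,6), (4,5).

Step 1: Build adjacency list from edges:
  1: 2, 3, 4, 5, 6
  2: 1, 4, 5
  3: 1, 5, 6
  4: 1, 2, 5
  5: 1, 2, 3, 4
  6: 1, 3

Step 2: Run BFS/DFS from vertex 1:
  Visited: {1, 2, 3, 4, 5, 6}
  Reached 6 of 6 vertices

Step 3: All 6 vertices reached from vertex 1, so the graph is connected.
Number of connected components: 1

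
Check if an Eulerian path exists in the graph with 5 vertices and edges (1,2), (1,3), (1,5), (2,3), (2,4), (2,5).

Step 1: Find the degree of each vertex:
  deg(1) = 3
  deg(2) = 4
  deg(3) = 2
  deg(4) = 1
  deg(5) = 2

Step 2: Count vertices with odd degree:
  Odd-degree vertices: 1, 4 (2 total)

Step 3: Apply Euler's theorem:
  - Eulerian circuit exists iff graph is connected and all vertices have even degree
  - Eulerian path exists iff graph is connected and has 0 or 2 odd-degree vertices

Graph is connected with exactly 2 odd-degree vertices (1, 4).
Eulerian path exists (starting and ending at the odd-degree vertices), but no Eulerian circuit.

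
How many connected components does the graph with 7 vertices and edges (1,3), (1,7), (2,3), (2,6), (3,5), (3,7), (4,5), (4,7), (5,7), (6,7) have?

Step 1: Build adjacency list from edges:
  1: 3, 7
  2: 3, 6
  3: 1, 2, 5, 7
  4: 5, 7
  5: 3, 4, 7
  6: 2, 7
  7: 1, 3, 4, 5, 6

Step 2: Run BFS/DFS from vertex 1:
  Visited: {1, 3, 7, 2, 5, 4, 6}
  Reached 7 of 7 vertices

Step 3: All 7 vertices reached from vertex 1, so the graph is connected.
Number of connected components: 1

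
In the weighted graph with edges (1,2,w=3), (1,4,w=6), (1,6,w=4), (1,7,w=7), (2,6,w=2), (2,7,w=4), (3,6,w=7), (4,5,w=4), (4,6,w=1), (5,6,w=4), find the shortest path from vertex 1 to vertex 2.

Step 1: Build adjacency list with weights:
  1: 2(w=3), 4(w=6), 6(w=4), 7(w=7)
  2: 1(w=3), 6(w=2), 7(w=4)
  3: 6(w=7)
  4: 1(w=6), 5(w=4), 6(w=1)
  5: 4(w=4), 6(w=4)
  6: 1(w=4), 2(w=2), 3(w=7), 4(w=1), 5(w=4)
  7: 1(w=7), 2(w=4)

Step 2: Apply Dijkstra's algorithm from vertex 1:
  Visit vertex 1 (distance=0)
    Update dist[2] = 3
    Update dist[4] = 6
    Update dist[6] = 4
    Update dist[7] = 7
  Visit vertex 2 (distance=3)

Step 3: Shortest path: 1 -> 2
Total weight: 3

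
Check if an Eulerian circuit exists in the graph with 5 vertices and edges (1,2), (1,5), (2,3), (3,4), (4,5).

Step 1: Find the degree of each vertex:
  deg(1) = 2
  deg(2) = 2
  deg(3) = 2
  deg(4) = 2
  deg(5) = 2

Step 2: Count vertices with odd degree:
  All vertices have even degree (0 odd-degree vertices)

Step 3: Apply Euler's theorem:
  - Eulerian circuit exists iff graph is connected and all vertices have even degree
  - Eulerian path exists iff graph is connected and has 0 or 2 odd-degree vertices

Graph is connected with 0 odd-degree vertices.
Both Eulerian circuit and Eulerian path exist.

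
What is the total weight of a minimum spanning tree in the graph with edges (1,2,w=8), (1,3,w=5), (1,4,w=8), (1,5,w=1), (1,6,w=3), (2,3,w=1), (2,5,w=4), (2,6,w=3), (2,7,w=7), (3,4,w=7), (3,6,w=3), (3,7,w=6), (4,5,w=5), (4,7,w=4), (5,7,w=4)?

Apply Kruskal's algorithm (sort edges by weight, add if no cycle):

Sorted edges by weight:
  (1,5) w=1
  (2,3) w=1
  (1,6) w=3
  (2,6) w=3
  (3,6) w=3
  (2,5) w=4
  (4,7) w=4
  (5,7) w=4
  (1,3) w=5
  (4,5) w=5
  (3,7) w=6
  (2,7) w=7
  (3,4) w=7
  (1,2) w=8
  (1,4) w=8

Add edge (1,5) w=1 -- no cycle. Running total: 1
Add edge (2,3) w=1 -- no cycle. Running total: 2
Add edge (1,6) w=3 -- no cycle. Running total: 5
Add edge (2,6) w=3 -- no cycle. Running total: 8
Skip edge (3,6) w=3 -- would create cycle
Skip edge (2,5) w=4 -- would create cycle
Add edge (4,7) w=4 -- no cycle. Running total: 12
Add edge (5,7) w=4 -- no cycle. Running total: 16

MST edges: (1,5,w=1), (2,3,w=1), (1,6,w=3), (2,6,w=3), (4,7,w=4), (5,7,w=4)
Total MST weight: 1 + 1 + 3 + 3 + 4 + 4 = 16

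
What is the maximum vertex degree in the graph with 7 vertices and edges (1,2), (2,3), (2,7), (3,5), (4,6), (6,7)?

Step 1: Count edges incident to each vertex:
  deg(1) = 1 (neighbors: 2)
  deg(2) = 3 (neighbors: 1, 3, 7)
  deg(3) = 2 (neighbors: 2, 5)
  deg(4) = 1 (neighbors: 6)
  deg(5) = 1 (neighbors: 3)
  deg(6) = 2 (neighbors: 4, 7)
  deg(7) = 2 (neighbors: 2, 6)

Step 2: Find maximum:
  max(1, 3, 2, 1, 1, 2, 2) = 3 (vertex 2)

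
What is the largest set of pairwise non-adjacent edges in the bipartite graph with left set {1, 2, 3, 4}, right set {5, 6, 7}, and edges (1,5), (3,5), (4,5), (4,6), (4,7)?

Step 1: List the neighbors of each left vertex:
  1: 5
  2: (none)
  3: 5
  4: 5, 6, 7

Step 2: Greedily match left vertices, then look for augmenting paths:
  Match 1 -- 5
  Match 4 -- 6
  No augmenting path remains.

Step 3: Verify this is maximum:
  Matching has size 2. The vertex set {4, 5} covers every edge and has size 2; any matching has at most one edge per cover vertex, so 2 is maximum (König's theorem).

Maximum matching: {(1,5), (4,6)}
Size: 2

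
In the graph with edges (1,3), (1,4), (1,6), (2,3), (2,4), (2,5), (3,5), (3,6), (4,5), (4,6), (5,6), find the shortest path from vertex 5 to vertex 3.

Step 1: Build adjacency list:
  1: 3, 4, 6
  2: 3, 4, 5
  3: 1, 2, 5, 6
  4: 1, 2, 5, 6
  5: 2, 3, 4, 6
  6: 1, 3, 4, 5

Step 2: BFS from vertex 5 to find shortest path to 3:
  vertex 2 reached at distance 1
  vertex 3 reached at distance 1

Step 3: Shortest path: 5 -> 3
Path length: 1 edge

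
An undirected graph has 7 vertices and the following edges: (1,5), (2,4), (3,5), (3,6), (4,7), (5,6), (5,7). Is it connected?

Step 1: Build adjacency list from edges:
  1: 5
  2: 4
  3: 5, 6
  4: 2, 7
  5: 1, 3, 6, 7
  6: 3, 5
  7: 4, 5

Step 2: Run BFS/DFS from vertex 1:
  Visited: {1, 5, 3, 6, 7, 4, 2}
  Reached 7 of 7 vertices

Step 3: All 7 vertices reached from vertex 1, so the graph is connected.
Answer: Yes, the graph is connected.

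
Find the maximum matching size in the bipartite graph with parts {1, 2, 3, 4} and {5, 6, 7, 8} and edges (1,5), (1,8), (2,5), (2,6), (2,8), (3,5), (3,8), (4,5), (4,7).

Step 1: List the neighbors of each left vertex:
  1: 5, 8
  2: 5, 6, 8
  3: 5, 8
  4: 5, 7

Step 2: Greedily match left vertices, then look for augmenting paths:
  Match 1 -- 5
  Match 2 -- 6
  Match 3 -- 8
  Match 4 -- 7
  No augmenting path remains.

Step 3: Verify this is maximum:
  Matching size 4 = min(|L|, |R|) = min(4, 4), which is an upper bound, so this matching is maximum.

Maximum matching: {(1,5), (2,6), (3,8), (4,7)}
Size: 4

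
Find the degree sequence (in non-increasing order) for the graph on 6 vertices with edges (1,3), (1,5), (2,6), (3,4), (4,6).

Step 1: Count edges incident to each vertex:
  deg(1) = 2 (neighbors: 3, 5)
  deg(2) = 1 (neighbors: 6)
  deg(3) = 2 (neighbors: 1, 4)
  deg(4) = 2 (neighbors: 3, 6)
  deg(5) = 1 (neighbors: 1)
  deg(6) = 2 (neighbors: 2, 4)

Step 2: Sort degrees in non-increasing order:
  Degrees: [2, 1, 2, 2, 1, 2] -> sorted: [2, 2, 2, 2, 1, 1]

Degree sequence: [2, 2, 2, 2, 1, 1]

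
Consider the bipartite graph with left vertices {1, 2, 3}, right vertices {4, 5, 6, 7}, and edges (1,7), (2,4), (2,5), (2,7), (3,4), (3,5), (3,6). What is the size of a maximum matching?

Step 1: List the neighbors of each left vertex:
  1: 7
  2: 4, 5, 7
  3: 4, 5, 6

Step 2: Greedily match left vertices, then look for augmenting paths:
  Match 1 -- 7
  Match 2 -- 4
  Match 3 -- 5
  No augmenting path remains.

Step 3: Verify this is maximum:
  Matching size 3 = min(|L|, |R|) = min(3, 4), which is an upper bound, so this matching is maximum.

Maximum matching: {(1,7), (2,4), (3,5)}
Size: 3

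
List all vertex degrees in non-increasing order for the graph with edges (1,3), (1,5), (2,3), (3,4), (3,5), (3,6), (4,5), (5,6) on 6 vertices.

Step 1: Count edges incident to each vertex:
  deg(1) = 2 (neighbors: 3, 5)
  deg(2) = 1 (neighbors: 3)
  deg(3) = 5 (neighbors: 1, 2, 4, 5, 6)
  deg(4) = 2 (neighbors: 3, 5)
  deg(5) = 4 (neighbors: 1, 3, 4, 6)
  deg(6) = 2 (neighbors: 3, 5)

Step 2: Sort degrees in non-increasing order:
  Degrees: [2, 1, 5, 2, 4, 2] -> sorted: [5, 4, 2, 2, 2, 1]

Degree sequence: [5, 4, 2, 2, 2, 1]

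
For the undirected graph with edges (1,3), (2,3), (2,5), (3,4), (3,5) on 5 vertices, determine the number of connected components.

Step 1: Build adjacency list from edges:
  1: 3
  2: 3, 5
  3: 1, 2, 4, 5
  4: 3
  5: 2, 3

Step 2: Run BFS/DFS from vertex 1:
  Visited: {1, 3, 2, 4, 5}
  Reached 5 of 5 vertices

Step 3: All 5 vertices reached from vertex 1, so the graph is connected.
Number of connected components: 1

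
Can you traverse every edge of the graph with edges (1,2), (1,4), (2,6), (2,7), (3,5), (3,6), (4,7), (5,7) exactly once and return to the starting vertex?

Step 1: Find the degree of each vertex:
  deg(1) = 2
  deg(2) = 3
  deg(3) = 2
  deg(4) = 2
  deg(5) = 2
  deg(6) = 2
  deg(7) = 3

Step 2: Count vertices with odd degree:
  Odd-degree vertices: 2, 7 (2 total)

Step 3: Apply Euler's theorem:
  - Eulerian circuit exists iff graph is connected and all vertices have even degree
  - Eulerian path exists iff graph is connected and has 0 or 2 odd-degree vertices

Graph is connected with exactly 2 odd-degree vertices (2, 7).
Eulerian path exists (starting and ending at the odd-degree vertices), but no Eulerian circuit.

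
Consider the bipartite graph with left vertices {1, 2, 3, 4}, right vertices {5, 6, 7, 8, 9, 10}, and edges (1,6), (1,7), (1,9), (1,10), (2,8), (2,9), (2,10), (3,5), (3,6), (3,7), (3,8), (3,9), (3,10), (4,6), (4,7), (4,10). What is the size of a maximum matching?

Step 1: List the neighbors of each left vertex:
  1: 6, 7, 9, 10
  2: 8, 9, 10
  3: 5, 6, 7, 8, 9, 10
  4: 6, 7, 10

Step 2: Greedily match left vertices, then look for augmenting paths:
  Match 1 -- 6
  Match 2 -- 8
  Match 3 -- 5
  Match 4 -- 7
  No augmenting path remains.

Step 3: Verify this is maximum:
  Matching size 4 = min(|L|, |R|) = min(4, 6), which is an upper bound, so this matching is maximum.

Maximum matching: {(1,6), (2,8), (3,5), (4,7)}
Size: 4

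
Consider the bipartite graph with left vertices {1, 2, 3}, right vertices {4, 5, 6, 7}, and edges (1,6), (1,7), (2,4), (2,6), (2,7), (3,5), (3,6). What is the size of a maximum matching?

Step 1: List the neighbors of each left vertex:
  1: 6, 7
  2: 4, 6, 7
  3: 5, 6

Step 2: Greedily match left vertices, then look for augmenting paths:
  Match 1 -- 6
  Match 2 -- 4
  Match 3 -- 5
  No augmenting path remains.

Step 3: Verify this is maximum:
  Matching size 3 = min(|L|, |R|) = min(3, 4), which is an upper bound, so this matching is maximum.

Maximum matching: {(1,6), (2,4), (3,5)}
Size: 3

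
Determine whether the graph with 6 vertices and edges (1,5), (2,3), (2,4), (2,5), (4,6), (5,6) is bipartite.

Step 1: Attempt 2-coloring using BFS:
  Start at vertex 1, assign color 0
  Color vertex 5 with color 1 (neighbor of 1)
  Color vertex 2 with color 0 (neighbor of 5)
  Color vertex 6 with color 0 (neighbor of 5)
  Color vertex 3 with color 1 (neighbor of 2)
  Color vertex 4 with color 1 (neighbor of 2)

Step 2: 2-coloring succeeded. No conflicts found.
  Set A (color 0): {1, 2, 6}
  Set B (color 1): {3, 4, 5}

The graph is bipartite with partition {1, 2, 6}, {3, 4, 5}.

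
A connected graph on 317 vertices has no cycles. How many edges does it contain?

A tree on n vertices always has exactly n - 1 edges.
For n = 317: edges = 317 - 1 = 316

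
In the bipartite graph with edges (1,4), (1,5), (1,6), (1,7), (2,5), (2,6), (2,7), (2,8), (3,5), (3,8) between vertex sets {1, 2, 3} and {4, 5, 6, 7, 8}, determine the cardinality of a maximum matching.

Step 1: List the neighbors of each left vertex:
  1: 4, 5, 6, 7
  2: 5, 6, 7, 8
  3: 5, 8

Step 2: Greedily match left vertices, then look for augmenting paths:
  Match 1 -- 4
  Match 2 -- 5
  Match 3 -- 8
  No augmenting path remains.

Step 3: Verify this is maximum:
  Matching size 3 = min(|L|, |R|) = min(3, 5), which is an upper bound, so this matching is maximum.

Maximum matching: {(1,4), (2,5), (3,8)}
Size: 3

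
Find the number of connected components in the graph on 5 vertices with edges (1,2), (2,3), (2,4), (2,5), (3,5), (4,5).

Step 1: Build adjacency list from edges:
  1: 2
  2: 1, 3, 4, 5
  3: 2, 5
  4: 2, 5
  5: 2, 3, 4

Step 2: Run BFS/DFS from vertex 1:
  Visited: {1, 2, 3, 4, 5}
  Reached 5 of 5 vertices

Step 3: All 5 vertices reached from vertex 1, so the graph is connected.
Number of connected components: 1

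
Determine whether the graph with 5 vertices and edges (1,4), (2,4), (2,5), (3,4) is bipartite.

Step 1: Attempt 2-coloring using BFS:
  Start at vertex 1, assign color 0
  Color vertex 4 with color 1 (neighbor of 1)
  Color vertex 2 with color 0 (neighbor of 4)
  Color vertex 3 with color 0 (neighbor of 4)
  Color vertex 5 with color 1 (neighbor of 2)

Step 2: 2-coloring succeeded. No conflicts found.
  Set A (color 0): {1, 2, 3}
  Set B (color 1): {4, 5}

The graph is bipartite with partition {1, 2, 3}, {4, 5}.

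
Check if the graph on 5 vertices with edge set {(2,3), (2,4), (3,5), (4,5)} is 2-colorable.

Step 1: Attempt 2-coloring using BFS:
  Start at vertex 1, assign color 0
  Start new component at vertex 2, assign color 0
  Color vertex 3 with color 1 (neighbor of 2)
  Color vertex 4 with color 1 (neighbor of 2)
  Color vertex 5 with color 0 (neighbor of 3)

Step 2: 2-coloring succeeded. No conflicts found.
  Set A (color 0): {1, 2, 5}
  Set B (color 1): {3, 4}

The graph is bipartite with partition {1, 2, 5}, {3, 4}.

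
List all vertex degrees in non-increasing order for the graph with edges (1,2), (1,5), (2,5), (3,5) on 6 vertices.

Step 1: Count edges incident to each vertex:
  deg(1) = 2 (neighbors: 2, 5)
  deg(2) = 2 (neighbors: 1, 5)
  deg(3) = 1 (neighbors: 5)
  deg(4) = 0 (neighbors: none)
  deg(5) = 3 (neighbors: 1, 2, 3)
  deg(6) = 0 (neighbors: none)

Step 2: Sort degrees in non-increasing order:
  Degrees: [2, 2, 1, 0, 3, 0] -> sorted: [3, 2, 2, 1, 0, 0]

Degree sequence: [3, 2, 2, 1, 0, 0]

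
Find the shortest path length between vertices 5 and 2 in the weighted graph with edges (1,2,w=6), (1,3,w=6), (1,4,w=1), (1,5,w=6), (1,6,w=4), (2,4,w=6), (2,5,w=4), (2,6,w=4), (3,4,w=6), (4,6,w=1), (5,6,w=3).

Step 1: Build adjacency list with weights:
  1: 2(w=6), 3(w=6), 4(w=1), 5(w=6), 6(w=4)
  2: 1(w=6), 4(w=6), 5(w=4), 6(w=4)
  3: 1(w=6), 4(w=6)
  4: 1(w=1), 2(w=6), 3(w=6), 6(w=1)
  5: 1(w=6), 2(w=4), 6(w=3)
  6: 1(w=4), 2(w=4), 4(w=1), 5(w=3)

Step 2: Apply Dijkstra's algorithm from vertex 5:
  Visit vertex 5 (distance=0)
    Update dist[1] = 6
    Update dist[2] = 4
    Update dist[6] = 3
  Visit vertex 6 (distance=3)
    Update dist[4] = 4
  Visit vertex 2 (distance=4)

Step 3: Shortest path: 5 -> 2
Total weight: 4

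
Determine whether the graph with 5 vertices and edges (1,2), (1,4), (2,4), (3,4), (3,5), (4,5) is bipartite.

Step 1: Attempt 2-coloring using BFS:
  Start at vertex 1, assign color 0
  Color vertex 2 with color 1 (neighbor of 1)
  Color vertex 4 with color 1 (neighbor of 1)

Step 2: Conflict found! Vertices 2 and 4 are adjacent but have the same color.
This means the graph contains an odd cycle.

The graph is NOT bipartite.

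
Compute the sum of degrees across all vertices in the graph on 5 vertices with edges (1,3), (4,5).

Step 1: Count edges incident to each vertex:
  deg(1) = 1 (neighbors: 3)
  deg(2) = 0 (neighbors: none)
  deg(3) = 1 (neighbors: 1)
  deg(4) = 1 (neighbors: 5)
  deg(5) = 1 (neighbors: 4)

Step 2: Sum all degrees:
  1 + 0 + 1 + 1 + 1 = 4

Verification: sum of degrees = 2 * |E| = 2 * 2 = 4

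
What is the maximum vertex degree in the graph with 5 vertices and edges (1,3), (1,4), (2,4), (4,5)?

Step 1: Count edges incident to each vertex:
  deg(1) = 2 (neighbors: 3, 4)
  deg(2) = 1 (neighbors: 4)
  deg(3) = 1 (neighbors: 1)
  deg(4) = 3 (neighbors: 1, 2, 5)
  deg(5) = 1 (neighbors: 4)

Step 2: Find maximum:
  max(2, 1, 1, 3, 1) = 3 (vertex 4)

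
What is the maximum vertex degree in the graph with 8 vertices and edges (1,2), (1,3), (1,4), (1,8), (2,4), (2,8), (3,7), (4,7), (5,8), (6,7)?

Step 1: Count edges incident to each vertex:
  deg(1) = 4 (neighbors: 2, 3, 4, 8)
  deg(2) = 3 (neighbors: 1, 4, 8)
  deg(3) = 2 (neighbors: 1, 7)
  deg(4) = 3 (neighbors: 1, 2, 7)
  deg(5) = 1 (neighbors: 8)
  deg(6) = 1 (neighbors: 7)
  deg(7) = 3 (neighbors: 3, 4, 6)
  deg(8) = 3 (neighbors: 1, 2, 5)

Step 2: Find maximum:
  max(4, 3, 2, 3, 1, 1, 3, 3) = 4 (vertex 1)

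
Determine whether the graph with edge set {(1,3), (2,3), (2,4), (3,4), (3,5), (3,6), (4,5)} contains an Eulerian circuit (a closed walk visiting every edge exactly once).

Step 1: Find the degree of each vertex:
  deg(1) = 1
  deg(2) = 2
  deg(3) = 5
  deg(4) = 3
  deg(5) = 2
  deg(6) = 1

Step 2: Count vertices with odd degree:
  Odd-degree vertices: 1, 3, 4, 6 (4 total)

Step 3: Apply Euler's theorem:
  - Eulerian circuit exists iff graph is connected and all vertices have even degree
  - Eulerian path exists iff graph is connected and has 0 or 2 odd-degree vertices

Graph has 4 odd-degree vertices (need 0 or 2).
Neither Eulerian path nor Eulerian circuit exists.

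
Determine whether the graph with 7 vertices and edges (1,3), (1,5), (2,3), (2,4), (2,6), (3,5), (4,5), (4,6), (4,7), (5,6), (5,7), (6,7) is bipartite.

Step 1: Attempt 2-coloring using BFS:
  Start at vertex 1, assign color 0
  Color vertex 3 with color 1 (neighbor of 1)
  Color vertex 5 with color 1 (neighbor of 1)
  Color vertex 2 with color 0 (neighbor of 3)

Step 2: Conflict found! Vertices 3 and 5 are adjacent but have the same color.
This means the graph contains an odd cycle.

The graph is NOT bipartite.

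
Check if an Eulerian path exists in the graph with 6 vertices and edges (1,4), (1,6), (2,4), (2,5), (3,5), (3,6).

Step 1: Find the degree of each vertex:
  deg(1) = 2
  deg(2) = 2
  deg(3) = 2
  deg(4) = 2
  deg(5) = 2
  deg(6) = 2

Step 2: Count vertices with odd degree:
  All vertices have even degree (0 odd-degree vertices)

Step 3: Apply Euler's theorem:
  - Eulerian circuit exists iff graph is connected and all vertices have even degree
  - Eulerian path exists iff graph is connected and has 0 or 2 odd-degree vertices

Graph is connected with 0 odd-degree vertices.
Both Eulerian circuit and Eulerian path exist.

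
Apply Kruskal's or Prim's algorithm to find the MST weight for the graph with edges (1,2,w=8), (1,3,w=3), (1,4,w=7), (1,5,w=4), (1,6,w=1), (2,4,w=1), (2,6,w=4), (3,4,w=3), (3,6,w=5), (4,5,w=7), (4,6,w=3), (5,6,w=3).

Apply Kruskal's algorithm (sort edges by weight, add if no cycle):

Sorted edges by weight:
  (1,6) w=1
  (2,4) w=1
  (1,3) w=3
  (3,4) w=3
  (4,6) w=3
  (5,6) w=3
  (1,5) w=4
  (2,6) w=4
  (3,6) w=5
  (1,4) w=7
  (4,5) w=7
  (1,2) w=8

Add edge (1,6) w=1 -- no cycle. Running total: 1
Add edge (2,4) w=1 -- no cycle. Running total: 2
Add edge (1,3) w=3 -- no cycle. Running total: 5
Add edge (3,4) w=3 -- no cycle. Running total: 8
Skip edge (4,6) w=3 -- would create cycle
Add edge (5,6) w=3 -- no cycle. Running total: 11

MST edges: (1,6,w=1), (2,4,w=1), (1,3,w=3), (3,4,w=3), (5,6,w=3)
Total MST weight: 1 + 1 + 3 + 3 + 3 = 11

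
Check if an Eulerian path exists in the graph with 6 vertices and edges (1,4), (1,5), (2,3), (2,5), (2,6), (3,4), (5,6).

Step 1: Find the degree of each vertex:
  deg(1) = 2
  deg(2) = 3
  deg(3) = 2
  deg(4) = 2
  deg(5) = 3
  deg(6) = 2

Step 2: Count vertices with odd degree:
  Odd-degree vertices: 2, 5 (2 total)

Step 3: Apply Euler's theorem:
  - Eulerian circuit exists iff graph is connected and all vertices have even degree
  - Eulerian path exists iff graph is connected and has 0 or 2 odd-degree vertices

Graph is connected with exactly 2 odd-degree vertices (2, 5).
Eulerian path exists (starting and ending at the odd-degree vertices), but no Eulerian circuit.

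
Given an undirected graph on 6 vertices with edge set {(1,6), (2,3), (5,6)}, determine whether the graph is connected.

Step 1: Build adjacency list from edges:
  1: 6
  2: 3
  3: 2
  4: (none)
  5: 6
  6: 1, 5

Step 2: Run BFS/DFS from vertex 1:
  Visited: {1, 6, 5}
  Reached 3 of 6 vertices

Step 3: Only 3 of 6 vertices reached. Graph is disconnected.
Connected components: {1, 5, 6}, {2, 3}, {4}
Answer: No, the graph is not connected (3 components).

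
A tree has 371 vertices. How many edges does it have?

A tree on n vertices always has exactly n - 1 edges.
For n = 371: edges = 371 - 1 = 370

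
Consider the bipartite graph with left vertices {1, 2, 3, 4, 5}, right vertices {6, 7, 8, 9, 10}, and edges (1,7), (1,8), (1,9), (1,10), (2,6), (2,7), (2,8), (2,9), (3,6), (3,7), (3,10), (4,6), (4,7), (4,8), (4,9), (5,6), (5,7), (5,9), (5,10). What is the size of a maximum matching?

Step 1: List the neighbors of each left vertex:
  1: 7, 8, 9, 10
  2: 6, 7, 8, 9
  3: 6, 7, 10
  4: 6, 7, 8, 9
  5: 6, 7, 9, 10

Step 2: Greedily match left vertices, then look for augmenting paths:
  Match 1 -- 7
  Match 2 -- 6
  Match 3 -- 10
  Match 4 -- 8
  Match 5 -- 9
  No augmenting path remains.

Step 3: Verify this is maximum:
  Matching size 5 = min(|L|, |R|) = min(5, 5), which is an upper bound, so this matching is maximum.

Maximum matching: {(1,7), (2,6), (3,10), (4,8), (5,9)}
Size: 5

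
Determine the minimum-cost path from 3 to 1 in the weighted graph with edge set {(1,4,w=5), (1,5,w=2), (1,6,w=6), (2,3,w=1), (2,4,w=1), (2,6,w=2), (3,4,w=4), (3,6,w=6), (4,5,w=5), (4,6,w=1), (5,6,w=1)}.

Step 1: Build adjacency list with weights:
  1: 4(w=5), 5(w=2), 6(w=6)
  2: 3(w=1), 4(w=1), 6(w=2)
  3: 2(w=1), 4(w=4), 6(w=6)
  4: 1(w=5), 2(w=1), 3(w=4), 5(w=5), 6(w=1)
  5: 1(w=2), 4(w=5), 6(w=1)
  6: 1(w=6), 2(w=2), 3(w=6), 4(w=1), 5(w=1)

Step 2: Apply Dijkstra's algorithm from vertex 3:
  Visit vertex 3 (distance=0)
    Update dist[2] = 1
    Update dist[4] = 4
    Update dist[6] = 6
  Visit vertex 2 (distance=1)
    Update dist[4] = 2
    Update dist[6] = 3
  Visit vertex 4 (distance=2)
    Update dist[1] = 7
    Update dist[5] = 7
  Visit vertex 6 (distance=3)
    Update dist[5] = 4
  Visit vertex 5 (distance=4)
    Update dist[1] = 6
  Visit vertex 1 (distance=6)

Step 3: Shortest path: 3 -> 2 -> 6 -> 5 -> 1
Total weight: 1 + 2 + 1 + 2 = 6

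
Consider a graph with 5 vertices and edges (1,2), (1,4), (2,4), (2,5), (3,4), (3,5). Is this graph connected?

Step 1: Build adjacency list from edges:
  1: 2, 4
  2: 1, 4, 5
  3: 4, 5
  4: 1, 2, 3
  5: 2, 3

Step 2: Run BFS/DFS from vertex 1:
  Visited: {1, 2, 4, 5, 3}
  Reached 5 of 5 vertices

Step 3: All 5 vertices reached from vertex 1, so the graph is connected.
Answer: Yes, the graph is connected.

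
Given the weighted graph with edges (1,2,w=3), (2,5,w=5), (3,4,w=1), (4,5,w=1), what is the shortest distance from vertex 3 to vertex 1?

Step 1: Build adjacency list with weights:
  1: 2(w=3)
  2: 1(w=3), 5(w=5)
  3: 4(w=1)
  4: 3(w=1), 5(w=1)
  5: 2(w=5), 4(w=1)

Step 2: Apply Dijkstra's algorithm from vertex 3:
  Visit vertex 3 (distance=0)
    Update dist[4] = 1
  Visit vertex 4 (distance=1)
    Update dist[5] = 2
  Visit vertex 5 (distance=2)
    Update dist[2] = 7
  Visit vertex 2 (distance=7)
    Update dist[1] = 10
  Visit vertex 1 (distance=10)

Step 3: Shortest path: 3 -> 4 -> 5 -> 2 -> 1
Total weight: 1 + 1 + 5 + 3 = 10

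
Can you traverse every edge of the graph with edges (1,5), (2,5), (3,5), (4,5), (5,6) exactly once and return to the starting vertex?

Step 1: Find the degree of each vertex:
  deg(1) = 1
  deg(2) = 1
  deg(3) = 1
  deg(4) = 1
  deg(5) = 5
  deg(6) = 1

Step 2: Count vertices with odd degree:
  Odd-degree vertices: 1, 2, 3, 4, 5, 6 (6 total)

Step 3: Apply Euler's theorem:
  - Eulerian circuit exists iff graph is connected and all vertices have even degree
  - Eulerian path exists iff graph is connected and has 0 or 2 odd-degree vertices

Graph has 6 odd-degree vertices (need 0 or 2).
Neither Eulerian path nor Eulerian circuit exists.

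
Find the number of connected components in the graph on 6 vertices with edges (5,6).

Step 1: Build adjacency list from edges:
  1: (none)
  2: (none)
  3: (none)
  4: (none)
  5: 6
  6: 5

Step 2: Run BFS/DFS from vertex 1:
  Visited: {1}
  Reached 1 of 6 vertices

Step 3: Only 1 of 6 vertices reached. Graph is disconnected.
Connected components: {1}, {2}, {3}, {4}, {5, 6}
Number of connected components: 5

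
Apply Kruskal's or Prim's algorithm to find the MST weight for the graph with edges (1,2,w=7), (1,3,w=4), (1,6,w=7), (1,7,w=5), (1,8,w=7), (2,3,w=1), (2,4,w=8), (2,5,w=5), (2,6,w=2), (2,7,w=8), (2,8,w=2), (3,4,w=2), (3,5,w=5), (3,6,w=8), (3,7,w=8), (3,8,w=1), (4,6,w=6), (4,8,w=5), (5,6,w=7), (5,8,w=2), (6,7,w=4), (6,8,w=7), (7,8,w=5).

Apply Kruskal's algorithm (sort edges by weight, add if no cycle):

Sorted edges by weight:
  (2,3) w=1
  (3,8) w=1
  (2,6) w=2
  (2,8) w=2
  (3,4) w=2
  (5,8) w=2
  (1,3) w=4
  (6,7) w=4
  (1,7) w=5
  (2,5) w=5
  (3,5) w=5
  (4,8) w=5
  (7,8) w=5
  (4,6) w=6
  (1,2) w=7
  (1,6) w=7
  (1,8) w=7
  (5,6) w=7
  (6,8) w=7
  (2,4) w=8
  (2,7) w=8
  (3,6) w=8
  (3,7) w=8

Add edge (2,3) w=1 -- no cycle. Running total: 1
Add edge (3,8) w=1 -- no cycle. Running total: 2
Add edge (2,6) w=2 -- no cycle. Running total: 4
Skip edge (2,8) w=2 -- would create cycle
Add edge (3,4) w=2 -- no cycle. Running total: 6
Add edge (5,8) w=2 -- no cycle. Running total: 8
Add edge (1,3) w=4 -- no cycle. Running total: 12
Add edge (6,7) w=4 -- no cycle. Running total: 16

MST edges: (2,3,w=1), (3,8,w=1), (2,6,w=2), (3,4,w=2), (5,8,w=2), (1,3,w=4), (6,7,w=4)
Total MST weight: 1 + 1 + 2 + 2 + 2 + 4 + 4 = 16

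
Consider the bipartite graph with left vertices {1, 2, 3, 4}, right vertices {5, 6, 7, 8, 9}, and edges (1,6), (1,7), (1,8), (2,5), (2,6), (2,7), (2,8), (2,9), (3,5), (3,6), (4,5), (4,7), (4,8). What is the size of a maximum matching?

Step 1: List the neighbors of each left vertex:
  1: 6, 7, 8
  2: 5, 6, 7, 8, 9
  3: 5, 6
  4: 5, 7, 8

Step 2: Greedily match left vertices, then look for augmenting paths:
  Match 1 -- 6
  Match 2 -- 8
  Match 3 -- 5
  Match 4 -- 7
  No augmenting path remains.

Step 3: Verify this is maximum:
  Matching size 4 = min(|L|, |R|) = min(4, 5), which is an upper bound, so this matching is maximum.

Maximum matching: {(1,6), (2,8), (3,5), (4,7)}
Size: 4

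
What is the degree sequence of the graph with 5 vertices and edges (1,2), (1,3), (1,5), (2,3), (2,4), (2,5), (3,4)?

Step 1: Count edges incident to each vertex:
  deg(1) = 3 (neighbors: 2, 3, 5)
  deg(2) = 4 (neighbors: 1, 3, 4, 5)
  deg(3) = 3 (neighbors: 1, 2, 4)
  deg(4) = 2 (neighbors: 2, 3)
  deg(5) = 2 (neighbors: 1, 2)

Step 2: Sort degrees in non-increasing order:
  Degrees: [3, 4, 3, 2, 2] -> sorted: [4, 3, 3, 2, 2]

Degree sequence: [4, 3, 3, 2, 2]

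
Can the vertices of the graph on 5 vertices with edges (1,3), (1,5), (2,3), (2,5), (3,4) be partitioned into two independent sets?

Step 1: Attempt 2-coloring using BFS:
  Start at vertex 1, assign color 0
  Color vertex 3 with color 1 (neighbor of 1)
  Color vertex 5 with color 1 (neighbor of 1)
  Color vertex 2 with color 0 (neighbor of 3)
  Color vertex 4 with color 0 (neighbor of 3)

Step 2: 2-coloring succeeded. No conflicts found.
  Set A (color 0): {1, 2, 4}
  Set B (color 1): {3, 5}

The graph is bipartite with partition {1, 2, 4}, {3, 5}.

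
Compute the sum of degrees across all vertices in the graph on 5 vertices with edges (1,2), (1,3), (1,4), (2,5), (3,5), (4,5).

Step 1: Count edges incident to each vertex:
  deg(1) = 3 (neighbors: 2, 3, 4)
  deg(2) = 2 (neighbors: 1, 5)
  deg(3) = 2 (neighbors: 1, 5)
  deg(4) = 2 (neighbors: 1, 5)
  deg(5) = 3 (neighbors: 2, 3, 4)

Step 2: Sum all degrees:
  3 + 2 + 2 + 2 + 3 = 12

Verification: sum of degrees = 2 * |E| = 2 * 6 = 12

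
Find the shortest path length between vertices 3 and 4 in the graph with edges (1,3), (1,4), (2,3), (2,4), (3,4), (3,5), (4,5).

Step 1: Build adjacency list:
  1: 3, 4
  2: 3, 4
  3: 1, 2, 4, 5
  4: 1, 2, 3, 5
  5: 3, 4

Step 2: BFS from vertex 3 to find shortest path to 4:
  vertex 1 reached at distance 1
  vertex 2 reached at distance 1
  vertex 4 reached at distance 1

Step 3: Shortest path: 3 -> 4
Path length: 1 edge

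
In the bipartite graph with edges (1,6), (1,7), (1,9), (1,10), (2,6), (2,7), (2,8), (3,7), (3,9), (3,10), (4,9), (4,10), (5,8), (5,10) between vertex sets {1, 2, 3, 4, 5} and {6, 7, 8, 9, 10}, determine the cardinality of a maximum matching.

Step 1: List the neighbors of each left vertex:
  1: 6, 7, 9, 10
  2: 6, 7, 8
  3: 7, 9, 10
  4: 9, 10
  5: 8, 10

Step 2: Greedily match left vertices, then look for augmenting paths:
  Match 1 -- 6
  Match 2 -- 7
  Match 3 -- 9
  Match 4 -- 10
  Match 5 -- 8
  No augmenting path remains.

Step 3: Verify this is maximum:
  Matching size 5 = min(|L|, |R|) = min(5, 5), which is an upper bound, so this matching is maximum.

Maximum matching: {(1,6), (2,7), (3,9), (4,10), (5,8)}
Size: 5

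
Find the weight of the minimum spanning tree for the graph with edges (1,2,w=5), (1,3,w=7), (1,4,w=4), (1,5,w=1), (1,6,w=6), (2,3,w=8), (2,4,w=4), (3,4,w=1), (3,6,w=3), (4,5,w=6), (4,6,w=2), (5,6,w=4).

Apply Kruskal's algorithm (sort edges by weight, add if no cycle):

Sorted edges by weight:
  (1,5) w=1
  (3,4) w=1
  (4,6) w=2
  (3,6) w=3
  (1,4) w=4
  (2,4) w=4
  (5,6) w=4
  (1,2) w=5
  (1,6) w=6
  (4,5) w=6
  (1,3) w=7
  (2,3) w=8

Add edge (1,5) w=1 -- no cycle. Running total: 1
Add edge (3,4) w=1 -- no cycle. Running total: 2
Add edge (4,6) w=2 -- no cycle. Running total: 4
Skip edge (3,6) w=3 -- would create cycle
Add edge (1,4) w=4 -- no cycle. Running total: 8
Add edge (2,4) w=4 -- no cycle. Running total: 12

MST edges: (1,5,w=1), (3,4,w=1), (4,6,w=2), (1,4,w=4), (2,4,w=4)
Total MST weight: 1 + 1 + 2 + 4 + 4 = 12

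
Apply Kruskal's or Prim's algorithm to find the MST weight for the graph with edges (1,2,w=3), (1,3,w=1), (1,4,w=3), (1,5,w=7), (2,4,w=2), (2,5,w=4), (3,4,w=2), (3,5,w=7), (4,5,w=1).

Apply Kruskal's algorithm (sort edges by weight, add if no cycle):

Sorted edges by weight:
  (1,3) w=1
  (4,5) w=1
  (2,4) w=2
  (3,4) w=2
  (1,2) w=3
  (1,4) w=3
  (2,5) w=4
  (1,5) w=7
  (3,5) w=7

Add edge (1,3) w=1 -- no cycle. Running total: 1
Add edge (4,5) w=1 -- no cycle. Running total: 2
Add edge (2,4) w=2 -- no cycle. Running total: 4
Add edge (3,4) w=2 -- no cycle. Running total: 6

MST edges: (1,3,w=1), (4,5,w=1), (2,4,w=2), (3,4,w=2)
Total MST weight: 1 + 1 + 2 + 2 = 6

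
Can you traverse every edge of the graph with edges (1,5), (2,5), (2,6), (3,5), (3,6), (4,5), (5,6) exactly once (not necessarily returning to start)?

Step 1: Find the degree of each vertex:
  deg(1) = 1
  deg(2) = 2
  deg(3) = 2
  deg(4) = 1
  deg(5) = 5
  deg(6) = 3

Step 2: Count vertices with odd degree:
  Odd-degree vertices: 1, 4, 5, 6 (4 total)

Step 3: Apply Euler's theorem:
  - Eulerian circuit exists iff graph is connected and all vertices have even degree
  - Eulerian path exists iff graph is connected and has 0 or 2 odd-degree vertices

Graph has 4 odd-degree vertices (need 0 or 2).
Neither Eulerian path nor Eulerian circuit exists.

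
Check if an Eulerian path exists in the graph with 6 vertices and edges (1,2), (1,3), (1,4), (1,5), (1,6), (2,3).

Step 1: Find the degree of each vertex:
  deg(1) = 5
  deg(2) = 2
  deg(3) = 2
  deg(4) = 1
  deg(5) = 1
  deg(6) = 1

Step 2: Count vertices with odd degree:
  Odd-degree vertices: 1, 4, 5, 6 (4 total)

Step 3: Apply Euler's theorem:
  - Eulerian circuit exists iff graph is connected and all vertices have even degree
  - Eulerian path exists iff graph is connected and has 0 or 2 odd-degree vertices

Graph has 4 odd-degree vertices (need 0 or 2).
Neither Eulerian path nor Eulerian circuit exists.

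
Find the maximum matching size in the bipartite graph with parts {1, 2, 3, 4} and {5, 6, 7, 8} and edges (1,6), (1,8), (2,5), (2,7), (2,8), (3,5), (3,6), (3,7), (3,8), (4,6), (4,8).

Step 1: List the neighbors of each left vertex:
  1: 6, 8
  2: 5, 7, 8
  3: 5, 6, 7, 8
  4: 6, 8

Step 2: Greedily match left vertices, then look for augmenting paths:
  Match 1 -- 6
  Match 2 -- 5
  Match 3 -- 7
  Match 4 -- 8
  No augmenting path remains.

Step 3: Verify this is maximum:
  Matching size 4 = min(|L|, |R|) = min(4, 4), which is an upper bound, so this matching is maximum.

Maximum matching: {(1,6), (2,5), (3,7), (4,8)}
Size: 4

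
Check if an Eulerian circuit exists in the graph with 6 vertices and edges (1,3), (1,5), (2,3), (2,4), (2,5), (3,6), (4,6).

Step 1: Find the degree of each vertex:
  deg(1) = 2
  deg(2) = 3
  deg(3) = 3
  deg(4) = 2
  deg(5) = 2
  deg(6) = 2

Step 2: Count vertices with odd degree:
  Odd-degree vertices: 2, 3 (2 total)

Step 3: Apply Euler's theorem:
  - Eulerian circuit exists iff graph is connected and all vertices have even degree
  - Eulerian path exists iff graph is connected and has 0 or 2 odd-degree vertices

Graph is connected with exactly 2 odd-degree vertices (2, 3).
Eulerian path exists (starting and ending at the odd-degree vertices), but no Eulerian circuit.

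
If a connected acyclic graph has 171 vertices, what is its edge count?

A tree on n vertices always has exactly n - 1 edges.
For n = 171: edges = 171 - 1 = 170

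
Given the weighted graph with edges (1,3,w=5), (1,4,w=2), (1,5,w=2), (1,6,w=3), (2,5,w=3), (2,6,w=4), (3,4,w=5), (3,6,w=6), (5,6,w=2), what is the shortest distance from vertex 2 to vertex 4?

Step 1: Build adjacency list with weights:
  1: 3(w=5), 4(w=2), 5(w=2), 6(w=3)
  2: 5(w=3), 6(w=4)
  3: 1(w=5), 4(w=5), 6(w=6)
  4: 1(w=2), 3(w=5)
  5: 1(w=2), 2(w=3), 6(w=2)
  6: 1(w=3), 2(w=4), 3(w=6), 5(w=2)

Step 2: Apply Dijkstra's algorithm from vertex 2:
  Visit vertex 2 (distance=0)
    Update dist[5] = 3
    Update dist[6] = 4
  Visit vertex 5 (distance=3)
    Update dist[1] = 5
  Visit vertex 6 (distance=4)
    Update dist[3] = 10
  Visit vertex 1 (distance=5)
    Update dist[4] = 7
  Visit vertex 4 (distance=7)

Step 3: Shortest path: 2 -> 5 -> 1 -> 4
Total weight: 3 + 2 + 2 = 7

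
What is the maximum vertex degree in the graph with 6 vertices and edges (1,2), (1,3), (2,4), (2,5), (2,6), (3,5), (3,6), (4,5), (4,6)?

Step 1: Count edges incident to each vertex:
  deg(1) = 2 (neighbors: 2, 3)
  deg(2) = 4 (neighbors: 1, 4, 5, 6)
  deg(3) = 3 (neighbors: 1, 5, 6)
  deg(4) = 3 (neighbors: 2, 5, 6)
  deg(5) = 3 (neighbors: 2, 3, 4)
  deg(6) = 3 (neighbors: 2, 3, 4)

Step 2: Find maximum:
  max(2, 4, 3, 3, 3, 3) = 4 (vertex 2)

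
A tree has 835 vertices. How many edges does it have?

A tree on n vertices always has exactly n - 1 edges.
For n = 835: edges = 835 - 1 = 834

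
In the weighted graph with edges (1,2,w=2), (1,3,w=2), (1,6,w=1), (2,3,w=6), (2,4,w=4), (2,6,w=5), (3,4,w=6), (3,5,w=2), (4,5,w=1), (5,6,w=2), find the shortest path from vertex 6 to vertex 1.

Step 1: Build adjacency list with weights:
  1: 2(w=2), 3(w=2), 6(w=1)
  2: 1(w=2), 3(w=6), 4(w=4), 6(w=5)
  3: 1(w=2), 2(w=6), 4(w=6), 5(w=2)
  4: 2(w=4), 3(w=6), 5(w=1)
  5: 3(w=2), 4(w=1), 6(w=2)
  6: 1(w=1), 2(w=5), 5(w=2)

Step 2: Apply Dijkstra's algorithm from vertex 6:
  Visit vertex 6 (distance=0)
    Update dist[1] = 1
    Update dist[2] = 5
    Update dist[5] = 2
  Visit vertex 1 (distance=1)
    Update dist[2] = 3
    Update dist[3] = 3

Step 3: Shortest path: 6 -> 1
Total weight: 1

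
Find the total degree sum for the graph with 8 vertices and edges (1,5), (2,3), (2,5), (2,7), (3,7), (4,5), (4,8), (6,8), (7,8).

Step 1: Count edges incident to each vertex:
  deg(1) = 1 (neighbors: 5)
  deg(2) = 3 (neighbors: 3, 5, 7)
  deg(3) = 2 (neighbors: 2, 7)
  deg(4) = 2 (neighbors: 5, 8)
  deg(5) = 3 (neighbors: 1, 2, 4)
  deg(6) = 1 (neighbors: 8)
  deg(7) = 3 (neighbors: 2, 3, 8)
  deg(8) = 3 (neighbors: 4, 6, 7)

Step 2: Sum all degrees:
  1 + 3 + 2 + 2 + 3 + 1 + 3 + 3 = 18

Verification: sum of degrees = 2 * |E| = 2 * 9 = 18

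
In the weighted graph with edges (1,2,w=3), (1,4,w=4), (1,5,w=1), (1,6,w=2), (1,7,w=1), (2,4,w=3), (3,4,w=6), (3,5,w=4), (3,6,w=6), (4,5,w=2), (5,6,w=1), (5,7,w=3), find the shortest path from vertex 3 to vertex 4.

Step 1: Build adjacency list with weights:
  1: 2(w=3), 4(w=4), 5(w=1), 6(w=2), 7(w=1)
  2: 1(w=3), 4(w=3)
  3: 4(w=6), 5(w=4), 6(w=6)
  4: 1(w=4), 2(w=3), 3(w=6), 5(w=2)
  5: 1(w=1), 3(w=4), 4(w=2), 6(w=1), 7(w=3)
  6: 1(w=2), 3(w=6), 5(w=1)
  7: 1(w=1), 5(w=3)

Step 2: Apply Dijkstra's algorithm from vertex 3:
  Visit vertex 3 (distance=0)
    Update dist[4] = 6
    Update dist[5] = 4
    Update dist[6] = 6
  Visit vertex 5 (distance=4)
    Update dist[1] = 5
    Update dist[6] = 5
    Update dist[7] = 7
  Visit vertex 1 (distance=5)
    Update dist[2] = 8
    Update dist[7] = 6
  Visit vertex 6 (distance=5)
  Visit vertex 4 (distance=6)

Step 3: Shortest path: 3 -> 4
Total weight: 6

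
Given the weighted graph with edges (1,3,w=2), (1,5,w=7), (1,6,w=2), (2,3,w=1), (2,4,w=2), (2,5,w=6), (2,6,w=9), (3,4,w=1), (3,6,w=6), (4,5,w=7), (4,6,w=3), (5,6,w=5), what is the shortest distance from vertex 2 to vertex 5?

Step 1: Build adjacency list with weights:
  1: 3(w=2), 5(w=7), 6(w=2)
  2: 3(w=1), 4(w=2), 5(w=6), 6(w=9)
  3: 1(w=2), 2(w=1), 4(w=1), 6(w=6)
  4: 2(w=2), 3(w=1), 5(w=7), 6(w=3)
  5: 1(w=7), 2(w=6), 4(w=7), 6(w=5)
  6: 1(w=2), 2(w=9), 3(w=6), 4(w=3), 5(w=5)

Step 2: Apply Dijkstra's algorithm from vertex 2:
  Visit vertex 2 (distance=0)
    Update dist[3] = 1
    Update dist[4] = 2
    Update dist[5] = 6
    Update dist[6] = 9
  Visit vertex 3 (distance=1)
    Update dist[1] = 3
    Update dist[6] = 7
  Visit vertex 4 (distance=2)
    Update dist[6] = 5
  Visit vertex 1 (distance=3)
  Visit vertex 6 (distance=5)
  Visit vertex 5 (distance=6)

Step 3: Shortest path: 2 -> 5
Total weight: 6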